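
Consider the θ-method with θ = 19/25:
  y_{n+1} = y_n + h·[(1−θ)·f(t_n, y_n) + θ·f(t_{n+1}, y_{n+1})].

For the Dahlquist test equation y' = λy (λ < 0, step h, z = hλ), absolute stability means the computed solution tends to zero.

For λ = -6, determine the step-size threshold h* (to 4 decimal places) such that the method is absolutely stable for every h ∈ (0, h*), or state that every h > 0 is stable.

(−∞, 0) — no finite endpoint. Any h>0 works for λ=-6.

Set f=λy, z=hλ:
  y_{n+1} = y_n + z·[6/25·y_n + 19/25·y_{n+1}] ⇒ (1 − 19/25z)y_{n+1} = (1 + 6/25z)y_n
  ⇒ R(z) = (1 + 6/25z)/(1 − 19/25z).

Find x<0 with |R(x)|<1.
x=-1.6: |R|=0.2780
x=-2: |R|=0.2063
x=-10: |R|=0.1628
x=-100: |R|=0.2987
θ=19/25≥1/2 ⇒ |1+6/25x|<|1−19/25x| ∀x<0 ⇒ unbounded interval.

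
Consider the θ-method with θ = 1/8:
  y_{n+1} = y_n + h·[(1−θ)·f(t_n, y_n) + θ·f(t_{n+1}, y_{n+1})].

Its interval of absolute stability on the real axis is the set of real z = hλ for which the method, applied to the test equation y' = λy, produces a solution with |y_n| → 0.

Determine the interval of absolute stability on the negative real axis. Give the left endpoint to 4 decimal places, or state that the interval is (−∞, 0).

Set f=λy, z=hλ:
  y_{n+1} = y_n + z·[7/8·y_n + 1/8·y_{n+1}] ⇒ (1 − 1/8z)y_{n+1} = (1 + 7/8z)y_n
  so R(z) = (1 + 7/8z)/(1 − 1/8z).

Need |R(x)|<1, x<0.
x=-0.58: |R|=0.4592
R=−1: 1+7/8x = −1+1/8x ⇒ -3/4x=2 ⇒ x=2/(-3/4)=-2.6667
Confirm numerically:
  x=-2.028: |R|=0.61787 <1
  x=-2.020: |R|=0.61277 <1
  x=-1.337: |R|=0.14555 <1
  x=-3.076: |R|=1.22174 >1
  x=-2.894: |R|=1.12521 >1
Stable set (-2.6667, 0).

(-2.6667, 0).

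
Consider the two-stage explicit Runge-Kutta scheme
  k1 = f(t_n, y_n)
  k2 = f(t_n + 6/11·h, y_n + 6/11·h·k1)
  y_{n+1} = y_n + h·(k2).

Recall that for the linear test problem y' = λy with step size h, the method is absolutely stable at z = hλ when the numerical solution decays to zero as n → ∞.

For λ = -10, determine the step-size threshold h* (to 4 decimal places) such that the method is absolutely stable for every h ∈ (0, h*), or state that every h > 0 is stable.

(-1.8333,0); λ=-10 ⇒ h* = (11/6)/10 = 0.1833.

Set f=λy, z=hλ:
  k1=λy_n ⇒ h·k1=z·y_n;  k2=λ(1+6/11z)y_n ⇒ h·k2=z(1+6/11z)y_n
  y_{n+1}/y_n = 1 + z(1+6/11z) = 1 + z + 6/11z²
  so R(z) = 1 + z + 6/11z².

Find x<0 with |R(x)|<1.
x=-0.39: |R|=0.6930
R=1: x+6/11x²=0 ⇒ x=−11/6=-1.8333; min R=1−1/(4·6/11)=0.5417>−1
Confirm numerically:
  x=-1.466: |R|=0.70627 <1
  x=-1.393: |R|=0.66543 <1
  x=-1.312: |R|=0.62691 <1
  x=-0.763: |R|=0.55455 <1
  x=-1.927: |R|=1.09845 >1
  x=-1.903: |R|=1.07231 >1
Stable set (-1.8333, 0).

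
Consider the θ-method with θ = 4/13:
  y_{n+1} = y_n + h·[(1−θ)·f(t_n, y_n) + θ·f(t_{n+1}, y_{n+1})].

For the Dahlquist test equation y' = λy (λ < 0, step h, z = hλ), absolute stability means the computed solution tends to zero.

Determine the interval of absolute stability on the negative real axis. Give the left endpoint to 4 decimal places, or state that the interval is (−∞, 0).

On y'=λy, z=hλ:
  y_{n+1} = y_n + z·[9/13·y_n + 4/13·y_{n+1}] ⇒ (1 − 4/13z)y_{n+1} = (1 + 9/13z)y_n
  Hence R(z) = (1 + 9/13z)/(1 − 4/13z).

Find x<0 with |R(x)|<1.
x=-0.6: |R|=0.4935
R=−1: 1+9/13x = −1+4/13x ⇒ -5/13x=2 ⇒ x=2/(-5/13)=-5.2000
Confirm numerically:
  x=-4.627: |R|=0.90907 <1
  x=-3.594: |R|=0.70668 <1
  x=-3.437: |R|=0.67044 <1
  x=-3.117: |R|=0.59106 <1
  x=-5.663: |R|=1.06493 >1
  x=-5.274: |R|=1.01085 >1
Stable set (-5.2000, 0).

(-5.2000, 0).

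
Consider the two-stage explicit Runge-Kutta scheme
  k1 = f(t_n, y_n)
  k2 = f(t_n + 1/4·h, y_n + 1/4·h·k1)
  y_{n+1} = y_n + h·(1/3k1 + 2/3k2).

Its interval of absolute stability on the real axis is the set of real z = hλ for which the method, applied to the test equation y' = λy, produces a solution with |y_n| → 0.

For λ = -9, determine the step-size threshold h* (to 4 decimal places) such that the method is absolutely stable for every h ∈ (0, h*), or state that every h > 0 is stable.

With y'=λy (z=hλ):
  k1=λy_n ⇒ h·k1=z·y_n;  k2=λ(1+1/4z)y_n ⇒ h·k2=z(1+1/4z)y_n
  y_{n+1}/y_n = 1 + 1/3z + 2/3z(1+1/4z) = 1 + z + 1/6z²
  so R(z) = 1 + z + 1/6z².

Need |R(x)|<1, x<0.
x=-1.25: |R|=0.0104
R=1: x+1/6x²=0 ⇒ x=−6=-6.0000; min R=1−1/(4·1/6)=-0.5000>−1
Confirm numerically:
  x=-5.872: |R|=0.87473 <1
  x=-4.132: |R|=0.28643 <1
  x=-3.472: |R|=0.46287 <1
  x=-3.331: |R|=0.48174 <1
  x=-6.360: |R|=1.38160 >1
  x=-6.220: |R|=1.22807 >1
Interval (-6.0000, 0).

(-6.0000,0); λ=-9 ⇒ h* = (6)/9 = 0.6667.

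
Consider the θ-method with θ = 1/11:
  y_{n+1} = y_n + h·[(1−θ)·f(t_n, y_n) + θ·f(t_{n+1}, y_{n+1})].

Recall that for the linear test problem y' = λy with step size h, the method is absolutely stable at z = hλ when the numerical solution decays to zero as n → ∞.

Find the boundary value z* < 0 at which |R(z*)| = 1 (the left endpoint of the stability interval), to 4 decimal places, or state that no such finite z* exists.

left endpoint -2.4444.

With y'=λy (z=hλ):
  y_{n+1} = y_n + z·[10/11·y_n + 1/11·y_{n+1}] ⇒ (1 − 1/11z)y_{n+1} = (1 + 10/11z)y_n
  so R(z) = (1 + 10/11z)/(1 − 1/11z).

Boundary: |R(x)|=1, x<0.
x=-0.49: |R|=0.5309
R=−1: 1+10/11x = −1+1/11x ⇒ -9/11x=2 ⇒ x=2/(-9/11)=-2.4444
Confirm numerically:
  x=-2.401: |R|=0.97082 <1
  x=-2.327: |R|=0.92069 <1
  x=-1.549: |R|=0.35780 <1
  x=-1.523: |R|=0.33778 <1
  x=-2.669: |R|=1.14785 >1
  x=-2.602: |R|=1.10425 >1
  x=-2.527: |R|=1.05493 >1
Stable set (-2.4444, 0).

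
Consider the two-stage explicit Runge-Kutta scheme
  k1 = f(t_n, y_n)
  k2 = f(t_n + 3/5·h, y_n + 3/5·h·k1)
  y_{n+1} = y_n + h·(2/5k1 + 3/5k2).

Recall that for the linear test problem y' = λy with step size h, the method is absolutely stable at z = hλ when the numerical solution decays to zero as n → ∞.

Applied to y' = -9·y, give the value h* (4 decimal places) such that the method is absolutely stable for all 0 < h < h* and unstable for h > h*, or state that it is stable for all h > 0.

With y'=λy (z=hλ):
  k1=λy_n ⇒ h·k1=z·y_n;  k2=λ(1+3/5z)y_n ⇒ h·k2=z(1+3/5z)y_n
  y_{n+1}/y_n = 1 + 2/5z + 3/5z(1+3/5z) = 1 + z + 9/25z²
  Hence R(z) = 1 + z + 9/25z².

Find x<0 with |R(x)|<1.
x=-0.92: |R|=0.3847
R=1: x+9/25x²=0 ⇒ x=−25/9=-2.7778; min R=1−1/(4·9/25)=0.3056>−1
Confirm numerically:
  x=-2.695: |R|=0.91969 <1
  x=-2.548: |R|=0.78923 <1
  x=-1.253: |R|=0.31220 <1
  x=-3.189: |R|=1.47210 >1
  x=-3.065: |R|=1.31692 >1
Stable set (-2.7778, 0).

(-2.7778,0); λ=-9 ⇒ h* = (25/9)/9 = 0.3086.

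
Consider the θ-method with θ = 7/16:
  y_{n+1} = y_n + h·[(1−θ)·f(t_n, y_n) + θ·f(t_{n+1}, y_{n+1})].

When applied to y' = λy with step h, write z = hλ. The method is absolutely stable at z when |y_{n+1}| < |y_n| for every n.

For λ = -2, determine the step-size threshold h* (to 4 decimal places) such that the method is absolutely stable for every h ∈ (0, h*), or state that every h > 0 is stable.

Set f=λy, z=hλ:
  y_{n+1} = y_n + z·[9/16·y_n + 7/16·y_{n+1}] ⇒ (1 − 7/16z)y_{n+1} = (1 + 9/16z)y_n
  ⇒ R(z) = (1 + 9/16z)/(1 − 7/16z).

Boundary: |R(x)|=1, x<0.
x=-0.93: |R|=0.3390
R=−1: 1+9/16x = −1+7/16x ⇒ -1/8x=2 ⇒ x=2/(-1/8)=-16.0000
Confirm numerically:
  x=-14.836: |R|=0.98058 <1
  x=-12.997: |R|=0.94386 <1
  x=-12.771: |R|=0.93873 <1
  x=-16.537: |R|=1.00815 >1
  x=-16.206: |R|=1.00318 >1
  x=-16.080: |R|=1.00124 >1
Stable set (-16.0000, 0).

(-16.0000,0); λ=-2 ⇒ h* = (16)/2 = 8.0000.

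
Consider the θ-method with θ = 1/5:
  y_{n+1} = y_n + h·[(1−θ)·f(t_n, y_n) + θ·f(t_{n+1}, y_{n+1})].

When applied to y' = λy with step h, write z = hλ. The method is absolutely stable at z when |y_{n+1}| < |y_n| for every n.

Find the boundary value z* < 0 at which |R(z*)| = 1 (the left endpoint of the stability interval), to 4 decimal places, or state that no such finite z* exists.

On y'=λy, z=hλ:
  y_{n+1} = y_n + z·[4/5·y_n + 1/5·y_{n+1}] ⇒ (1 − 1/5z)y_{n+1} = (1 + 4/5z)y_n
  so R(z) = (1 + 4/5z)/(1 − 1/5z).

Solve |R(x)|<1 on ℝ⁻.
x=-0.46: |R|=0.5788
R=−1: 1+4/5x = −1+1/5x ⇒ -3/5x=2 ⇒ x=2/(-3/5)=-3.3333
Confirm numerically:
  x=-3.040: |R|=0.89055 <1
  x=-2.727: |R|=0.76459 <1
  x=-2.170: |R|=0.51325 <1
  x=-1.372: |R|=0.07659 <1
  x=-3.657: |R|=1.11216 >1
  x=-3.505: |R|=1.06055 >1
  x=-3.504: |R|=1.06021 >1
So |R|<1 on (-3.3333, 0).

left endpoint -3.3333.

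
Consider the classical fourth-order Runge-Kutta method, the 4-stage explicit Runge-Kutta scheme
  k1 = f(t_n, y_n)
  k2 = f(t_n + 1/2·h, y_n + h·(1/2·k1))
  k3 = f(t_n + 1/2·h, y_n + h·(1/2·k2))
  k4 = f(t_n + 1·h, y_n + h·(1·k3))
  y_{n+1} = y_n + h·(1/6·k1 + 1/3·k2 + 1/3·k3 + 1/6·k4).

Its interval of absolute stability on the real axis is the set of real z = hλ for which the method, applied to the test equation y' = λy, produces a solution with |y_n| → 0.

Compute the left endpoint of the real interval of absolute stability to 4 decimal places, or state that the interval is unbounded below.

Test eqn y'=λy, z=hλ:
  order 4, 4-stage ⇒ R(z)=1+z+z^2/2+z^3/6+z^4/24
  (e.g. R(-1.26)=0.30542, |R|=0.30542)

Need |R(x)|<1, x<0.
x=-1.26: |R|=0.3054
|R(-2.88)|=1.1524 |R(-1.15)|=0.3306 |R(-1.03)|=0.3652
Bisect:
  x_lo=-3.3858 |R|=2.3528  x_hi=-0.0523 |R|=0.9491
  mid=-1.71905 |R|=0.27571 →hi
  mid=-2.55244 |R|=0.70206 →hi
  mid=-2.96914 |R|=1.31445 →lo
  mid=-2.76079 |R|=0.96368 →hi
  mid=-2.86496 |R|=1.12691 →lo
  mid=-2.81287 |R|=1.04239 →lo
  mid=-2.78683 |R|=1.00232 →lo
  mid=-2.77381 |R|=0.98282 →hi
  mid=-2.78032 |R|=0.99253 →hi
  mid=-2.78358 |R|=0.99741 →hi
  ...
  [-2.78541,-2.78520] ⇒ x*=-2.7853
Stable set (-2.7853, 0).

left endpoint -2.7853.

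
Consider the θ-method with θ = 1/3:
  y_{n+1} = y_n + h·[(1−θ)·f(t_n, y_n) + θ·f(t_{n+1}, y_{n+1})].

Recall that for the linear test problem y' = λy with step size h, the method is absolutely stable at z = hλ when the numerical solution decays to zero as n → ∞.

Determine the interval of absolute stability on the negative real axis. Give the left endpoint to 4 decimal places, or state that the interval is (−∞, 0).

(-6.0000, 0).

Set f=λy, z=hλ:
  y_{n+1} = y_n + z·[2/3·y_n + 1/3·y_{n+1}] ⇒ (1 − 1/3z)y_{n+1} = (1 + 2/3z)y_n
  ⇒ R(z) = (1 + 2/3z)/(1 − 1/3z).

Solve |R(x)|<1 on ℝ⁻.
x=-0.69: |R|=0.4390
R=−1: 1+2/3x = −1+1/3x ⇒ -1/3x=2 ⇒ x=2/(-1/3)=-6.0000
Confirm numerically:
  x=-5.648: |R|=0.95930 <1
  x=-5.000: |R|=0.87500 <1
  x=-4.853: |R|=0.85394 <1
  x=-4.260: |R|=0.76033 <1
  x=-6.214: |R|=1.02323 >1
  x=-6.193: |R|=1.02099 >1
So |R|<1 on (-6.0000, 0).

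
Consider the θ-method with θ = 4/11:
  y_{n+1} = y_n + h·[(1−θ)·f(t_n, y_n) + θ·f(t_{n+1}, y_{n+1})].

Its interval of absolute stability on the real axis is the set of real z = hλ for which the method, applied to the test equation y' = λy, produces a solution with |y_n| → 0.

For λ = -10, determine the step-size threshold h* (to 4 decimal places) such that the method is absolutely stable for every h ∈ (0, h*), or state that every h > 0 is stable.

(-7.3333,0); λ=-10 ⇒ h* = (22/3)/10 = 0.7333.

With y'=λy (z=hλ):
  y_{n+1} = y_n + z·[7/11·y_n + 4/11·y_{n+1}] ⇒ (1 − 4/11z)y_{n+1} = (1 + 7/11z)y_n
  R(z) = (1 + 7/11z)/(1 − 4/11z).

Find x<0 with |R(x)|<1.
x=-0.59: |R|=0.5142
R=−1: 1+7/11x = −1+4/11x ⇒ -3/11x=2 ⇒ x=2/(-3/11)=-7.3333
Confirm numerically:
  x=-5.235: |R|=0.80291 <1
  x=-4.661: |R|=0.72956 <1
  x=-2.945: |R|=0.42208 <1
  x=-7.842: |R|=1.03602 >1
  x=-7.480: |R|=1.01075 >1
Interval (-7.3333, 0).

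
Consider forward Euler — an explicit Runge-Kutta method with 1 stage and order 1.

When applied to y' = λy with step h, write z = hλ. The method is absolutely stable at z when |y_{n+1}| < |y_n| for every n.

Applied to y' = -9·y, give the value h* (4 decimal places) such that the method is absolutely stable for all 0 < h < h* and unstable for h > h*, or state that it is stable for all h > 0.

(-2.0000,0); λ=-9 ⇒ h* = 0.2222.

With y'=λy (z=hλ):
  order 1, 1-stage ⇒ R(z)=1+z
  (e.g. R(-1.36)=-0.36000, |R|=0.36000)

Need |R(x)|<1, x<0.
x=-1.36: |R|=0.3600
|R(-1.65)|=0.6500 |R(-1.43)|=0.4300
Bisect:
  x_lo=-2.8763 |R|=1.8763  x_hi=-0.2740 |R|=0.7260
  mid=-1.57514 |R|=0.57514 →hi
  mid=-2.22570 |R|=1.22570 →lo
  mid=-1.90042 |R|=0.90042 →hi
  mid=-2.06306 |R|=1.06306 →lo
  mid=-1.98174 |R|=0.98174 →hi
  mid=-2.02240 |R|=1.02240 →lo
  mid=-2.00207 |R|=1.00207 →lo
  mid=-1.99191 |R|=0.99191 →hi
  mid=-1.99699 |R|=0.99699 →hi
  mid=-1.99953 |R|=0.99953 →hi
  ...
  [-2.00001,-1.99985] ⇒ x*=-2.0000
Interval (-2.0000, 0).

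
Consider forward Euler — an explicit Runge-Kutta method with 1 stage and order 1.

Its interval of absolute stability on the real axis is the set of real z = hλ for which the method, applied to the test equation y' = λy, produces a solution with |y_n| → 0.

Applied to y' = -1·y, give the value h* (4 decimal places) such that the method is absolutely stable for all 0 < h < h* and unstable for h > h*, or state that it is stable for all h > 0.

(-2.0000,0); λ=-1 ⇒ h* = 2.0000.

Test eqn y'=λy, z=hλ:
  order 1, 1-stage ⇒ R(z)=1+z
  (e.g. R(-0.98)=0.02000, |R|=0.02000)

Find x<0 with |R(x)|<1.
x=-0.98: |R|=0.0200
|R(-2.22)|=1.2200 |R(-1.26)|=0.2600 |R(-0.68)|=0.3200
Bisect:
  x_lo=-2.5682 |R|=1.5682  x_hi=-0.2095 |R|=0.7905
  mid=-1.38887 |R|=0.38887 →hi
  mid=-1.97854 |R|=0.97854 →hi
  mid=-2.27337 |R|=1.27337 →lo
  mid=-2.12595 |R|=1.12595 →lo
  mid=-2.05225 |R|=1.05225 →lo
  mid=-2.01539 |R|=1.01539 →lo
  mid=-1.99696 |R|=0.99696 →hi
  mid=-2.00618 |R|=1.00618 →lo
  mid=-2.00157 |R|=1.00157 →lo
  ...
  [-2.00013,-1.99999] ⇒ x*=-2.0000
So |R|<1 on (-2.0000, 0).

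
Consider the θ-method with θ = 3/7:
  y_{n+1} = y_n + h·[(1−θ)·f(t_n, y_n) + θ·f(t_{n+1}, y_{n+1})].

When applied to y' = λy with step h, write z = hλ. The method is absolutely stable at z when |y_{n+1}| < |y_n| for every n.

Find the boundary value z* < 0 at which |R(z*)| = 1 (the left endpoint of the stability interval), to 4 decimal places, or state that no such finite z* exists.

left endpoint -14.0000.

Test eqn y'=λy, z=hλ:
  y_{n+1} = y_n + z·[4/7·y_n + 3/7·y_{n+1}] ⇒ (1 − 3/7z)y_{n+1} = (1 + 4/7z)y_n
  R(z) = (1 + 4/7z)/(1 − 3/7z).

Boundary: |R(x)|=1, x<0.
x=-1.32: |R|=0.1569
R=−1: 1+4/7x = −1+3/7x ⇒ -1/7x=2 ⇒ x=2/(-1/7)=-14.0000
Confirm numerically:
  x=-13.320: |R|=0.98552 <1
  x=-12.559: |R|=0.96775 <1
  x=-10.183: |R|=0.89835 <1
  x=-14.560: |R|=1.01105 >1
  x=-14.387: |R|=1.00772 >1
  x=-14.173: |R|=1.00349 >1
So |R|<1 on (-14.0000, 0).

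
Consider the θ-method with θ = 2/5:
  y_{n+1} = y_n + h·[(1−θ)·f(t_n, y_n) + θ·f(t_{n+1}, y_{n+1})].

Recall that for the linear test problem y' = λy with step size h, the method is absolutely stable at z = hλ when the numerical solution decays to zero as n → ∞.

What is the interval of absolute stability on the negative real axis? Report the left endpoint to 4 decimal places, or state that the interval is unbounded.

(-10.0000, 0).

On y'=λy, z=hλ:
  y_{n+1} = y_n + z·[3/5·y_n + 2/5·y_{n+1}] ⇒ (1 − 2/5z)y_{n+1} = (1 + 3/5z)y_n
  R(z) = (1 + 3/5z)/(1 − 2/5z).

Boundary: |R(x)|=1, x<0.
x=-0.43: |R|=0.6331
R=−1: 1+3/5x = −1+2/5x ⇒ -1/5x=2 ⇒ x=2/(-1/5)=-10.0000
Confirm numerically:
  x=-9.569: |R|=0.98214 <1
  x=-7.218: |R|=0.85686 <1
  x=-4.603: |R|=0.62009 <1
  x=-10.574: |R|=1.02195 >1
  x=-10.464: |R|=1.01790 >1
  x=-10.097: |R|=1.00385 >1
So |R|<1 on (-10.0000, 0).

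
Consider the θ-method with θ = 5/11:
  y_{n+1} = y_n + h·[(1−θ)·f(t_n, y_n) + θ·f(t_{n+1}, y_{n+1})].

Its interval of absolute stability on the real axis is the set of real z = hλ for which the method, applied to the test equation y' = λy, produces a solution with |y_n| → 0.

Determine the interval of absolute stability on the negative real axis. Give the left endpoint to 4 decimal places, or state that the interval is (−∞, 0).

z∈(-22.0000,0).

Set f=λy, z=hλ:
  y_{n+1} = y_n + z·[6/11·y_n + 5/11·y_{n+1}] ⇒ (1 − 5/11z)y_{n+1} = (1 + 6/11z)y_n
  Hence R(z) = (1 + 6/11z)/(1 − 5/11z).

Solve |R(x)|<1 on ℝ⁻.
x=-0.54: |R|=0.5664
R=−1: 1+6/11x = −1+5/11x ⇒ -1/11x=2 ⇒ x=2/(-1/11)=-22.0000
Confirm numerically:
  x=-21.759: |R|=0.99799 <1
  x=-20.806: |R|=0.98962 <1
  x=-20.432: |R|=0.98614 <1
  x=-15.617: |R|=0.92835 <1
  x=-22.354: |R|=1.00288 >1
  x=-22.020: |R|=1.00017 >1
Stable set (-22.0000, 0).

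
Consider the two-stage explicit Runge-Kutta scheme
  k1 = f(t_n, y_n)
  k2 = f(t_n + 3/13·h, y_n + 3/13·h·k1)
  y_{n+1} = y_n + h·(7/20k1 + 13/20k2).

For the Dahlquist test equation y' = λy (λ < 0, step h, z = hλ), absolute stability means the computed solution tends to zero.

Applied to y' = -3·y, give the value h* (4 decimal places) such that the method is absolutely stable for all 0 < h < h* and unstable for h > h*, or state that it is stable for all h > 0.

(-6.6667,0); λ=-3 ⇒ h* = (20/3)/3 = 2.2222.

With y'=λy (z=hλ):
  k1=λy_n ⇒ h·k1=z·y_n;  k2=λ(1+3/13z)y_n ⇒ h·k2=z(1+3/13z)y_n
  y_{n+1}/y_n = 1 + 7/20z + 13/20z(1+3/13z) = 1 + z + 3/20z²
  so R(z) = 1 + z + 3/20z².

Find x<0 with |R(x)|<1.
x=-0.79: |R|=0.3036
R=1: x+3/20x²=0 ⇒ x=−20/3=-6.6667; min R=1−1/(4·3/20)=-0.6667>−1
Confirm numerically:
  x=-6.338: |R|=0.68754 <1
  x=-6.014: |R|=0.41123 <1
  x=-5.841: |R|=0.27659 <1
  x=-3.041: |R|=0.65385 <1
  x=-7.147: |R|=1.51494 >1
  x=-6.903: |R|=1.24471 >1
  x=-6.698: |R|=1.03148 >1
Stable set (-6.6667, 0).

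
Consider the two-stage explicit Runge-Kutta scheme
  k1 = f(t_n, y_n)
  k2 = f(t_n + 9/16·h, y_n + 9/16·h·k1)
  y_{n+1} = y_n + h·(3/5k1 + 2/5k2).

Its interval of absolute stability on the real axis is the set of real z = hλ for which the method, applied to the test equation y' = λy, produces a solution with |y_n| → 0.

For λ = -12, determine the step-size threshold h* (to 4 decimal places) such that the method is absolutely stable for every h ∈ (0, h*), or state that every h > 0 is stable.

With y'=λy (z=hλ):
  k1=λy_n ⇒ h·k1=z·y_n;  k2=λ(1+9/16z)y_n ⇒ h·k2=z(1+9/16z)y_n
  y_{n+1}/y_n = 1 + 3/5z + 2/5z(1+9/16z) = 1 + z + 9/40z²
  so R(z) = 1 + z + 9/40z².

Find x<0 with |R(x)|<1.
x=-0.39: |R|=0.6442
R=1: x+9/40x²=0 ⇒ x=−40/9=-4.4444; min R=1−1/(4·9/40)=-0.1111>−1
Confirm numerically:
  x=-4.318: |R|=0.87715 <1
  x=-3.332: |R|=0.16600 <1
  x=-2.763: |R|=0.04531 <1
  x=-2.404: |R|=0.10368 <1
  x=-5.006: |R|=1.63251 >1
  x=-4.668: |R|=1.23480 >1
So |R|<1 on (-4.4444, 0).

(-4.4444,0); λ=-12 ⇒ h* = (40/9)/12 = 0.3704.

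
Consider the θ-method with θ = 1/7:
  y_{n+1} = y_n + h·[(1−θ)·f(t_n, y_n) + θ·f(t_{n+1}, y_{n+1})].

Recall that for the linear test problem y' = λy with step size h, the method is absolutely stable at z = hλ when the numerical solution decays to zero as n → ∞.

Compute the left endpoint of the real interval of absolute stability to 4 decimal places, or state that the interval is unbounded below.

On y'=λy, z=hλ:
  y_{n+1} = y_n + z·[6/7·y_n + 1/7·y_{n+1}] ⇒ (1 − 1/7z)y_{n+1} = (1 + 6/7z)y_n
  R(z) = (1 + 6/7z)/(1 − 1/7z).

Find x<0 with |R(x)|<1.
x=-0.78: |R|=0.2982
R=−1: 1+6/7x = −1+1/7x ⇒ -5/7x=2 ⇒ x=2/(-5/7)=-2.8000
Confirm numerically:
  x=-2.352: |R|=0.76048 <1
  x=-1.889: |R|=0.48757 <1
  x=-1.674: |R|=0.35093 <1
  x=-1.277: |R|=0.07998 <1
  x=-3.313: |R|=1.24872 >1
  x=-2.995: |R|=1.09755 >1
Stable set (-2.8000, 0).

left endpoint -2.8000.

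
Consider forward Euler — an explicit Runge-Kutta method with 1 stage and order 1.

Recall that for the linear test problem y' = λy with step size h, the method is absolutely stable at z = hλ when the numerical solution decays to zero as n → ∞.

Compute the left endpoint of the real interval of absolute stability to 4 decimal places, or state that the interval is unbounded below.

left endpoint -2.0000.

Set f=λy, z=hλ:
  order 1, 1-stage ⇒ R(z)=1+z
  (e.g. R(-0.4)=0.60000, |R|=0.60000)

Boundary: |R(x)|=1, x<0.
x=-0.4: |R|=0.6000
|R(-1.7)|=0.7000 |R(-1.07)|=0.0700 |R(-0.87)|=0.1300
Bisect:
  x_lo=-2.5598 |R|=1.5598  x_hi=-0.3832 |R|=0.6168
  mid=-1.47151 |R|=0.47151 →hi
  mid=-2.01567 |R|=1.01567 →lo
  mid=-1.74359 |R|=0.74359 →hi
  mid=-1.87963 |R|=0.87963 →hi
  mid=-1.94765 |R|=0.94765 →hi
  mid=-1.98166 |R|=0.98166 →hi
  mid=-1.99867 |R|=0.99867 →hi
  mid=-2.00717 |R|=1.00717 →lo
  mid=-2.00292 |R|=1.00292 →lo
  mid=-2.00080 |R|=1.00080 →lo
  ...
  [-2.00013,-2.00000] ⇒ x*=-2.0000
So |R|<1 on (-2.0000, 0).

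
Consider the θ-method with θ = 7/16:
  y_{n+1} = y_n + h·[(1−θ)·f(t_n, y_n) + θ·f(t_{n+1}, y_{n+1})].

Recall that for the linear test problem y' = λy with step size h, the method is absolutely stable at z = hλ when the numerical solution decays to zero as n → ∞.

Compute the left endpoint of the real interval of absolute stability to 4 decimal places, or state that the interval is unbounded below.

left endpoint -16.0000.

On y'=λy, z=hλ:
  y_{n+1} = y_n + z·[9/16·y_n + 7/16·y_{n+1}] ⇒ (1 − 7/16z)y_{n+1} = (1 + 9/16z)y_n
  R(z) = (1 + 9/16z)/(1 − 7/16z).

Solve |R(x)|<1 on ℝ⁻.
x=-1.37: |R|=0.1434
R=−1: 1+9/16x = −1+7/16x ⇒ -1/8x=2 ⇒ x=2/(-1/8)=-16.0000
Confirm numerically:
  x=-15.069: |R|=0.98467 <1
  x=-9.468: |R|=0.84122 <1
  x=-8.760: |R|=0.81273 <1
  x=-16.596: |R|=1.00902 >1
  x=-16.168: |R|=1.00260 >1
Interval (-16.0000, 0).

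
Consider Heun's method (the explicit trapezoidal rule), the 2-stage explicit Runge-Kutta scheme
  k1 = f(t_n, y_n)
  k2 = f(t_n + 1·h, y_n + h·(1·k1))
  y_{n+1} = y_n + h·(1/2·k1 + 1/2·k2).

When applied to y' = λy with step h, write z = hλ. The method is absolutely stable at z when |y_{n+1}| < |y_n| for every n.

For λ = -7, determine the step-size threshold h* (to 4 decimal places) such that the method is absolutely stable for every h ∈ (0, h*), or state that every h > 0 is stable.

On y'=λy, z=hλ:
  order 2, 2-stage ⇒ R(z)=1+z+z^2/2
  (e.g. R(-0.56)=0.59680, |R|=0.59680)

Find x<0 with |R(x)|<1.
x=-0.56: |R|=0.5968
|R(-2.12)|=1.1272 |R(-1.72)|=0.7592 |R(-0.95)|=0.5012
Bisect:
  x_lo=-2.5257 |R|=1.6638  x_hi=-0.1822 |R|=0.8344
  mid=-1.35390 |R|=0.56262 →hi
  mid=-1.93978 |R|=0.94159 →hi
  mid=-2.23271 |R|=1.25979 →lo
  mid=-2.08625 |R|=1.08997 →lo
  mid=-2.01301 |R|=1.01310 →lo
  mid=-1.97640 |R|=0.97667 →hi
  mid=-1.99470 |R|=0.99472 →hi
  mid=-2.00386 |R|=1.00387 →lo
  ...
  [-2.00014,-2.00000] ⇒ x*=-2.0000
Interval (-2.0000, 0).

(-2.0000,0); λ=-7 ⇒ h* = 0.2857.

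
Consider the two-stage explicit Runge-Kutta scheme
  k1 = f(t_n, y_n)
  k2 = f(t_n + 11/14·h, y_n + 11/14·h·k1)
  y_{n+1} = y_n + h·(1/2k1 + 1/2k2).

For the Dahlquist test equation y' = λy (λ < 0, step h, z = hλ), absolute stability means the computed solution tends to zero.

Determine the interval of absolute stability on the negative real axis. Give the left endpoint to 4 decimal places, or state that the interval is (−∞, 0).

On y'=λy, z=hλ:
  k1=λy_n ⇒ h·k1=z·y_n;  k2=λ(1+11/14z)y_n ⇒ h·k2=z(1+11/14z)y_n
  y_{n+1}/y_n = 1 + 1/2z + 1/2z(1+11/14z) = 1 + z + 11/28z²
  R(z) = 1 + z + 11/28z².

Find x<0 with |R(x)|<1.
x=-1.57: |R|=0.3984
R=1: x+11/28x²=0 ⇒ x=−28/11=-2.5455; min R=1−1/(4·11/28)=0.3636>−1
Confirm numerically:
  x=-2.175: |R|=0.68346 <1
  x=-1.862: |R|=0.50005 <1
  x=-1.713: |R|=0.43979 <1
  x=-1.359: |R|=0.36656 <1
  x=-3.052: |R|=1.60735 >1
  x=-2.857: |R|=1.34968 >1
  x=-2.740: |R|=1.20941 >1
Stable set (-2.5455, 0).

(-2.5455, 0).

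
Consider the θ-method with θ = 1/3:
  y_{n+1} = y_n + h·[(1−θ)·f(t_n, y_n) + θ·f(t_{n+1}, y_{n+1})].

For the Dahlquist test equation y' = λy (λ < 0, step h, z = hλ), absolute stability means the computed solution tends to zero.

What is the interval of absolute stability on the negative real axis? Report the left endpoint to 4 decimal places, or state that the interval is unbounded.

On y'=λy, z=hλ:
  y_{n+1} = y_n + z·[2/3·y_n + 1/3·y_{n+1}] ⇒ (1 − 1/3z)y_{n+1} = (1 + 2/3z)y_n
  Hence R(z) = (1 + 2/3z)/(1 − 1/3z).

Solve |R(x)|<1 on ℝ⁻.
x=-0.83: |R|=0.3499
R=−1: 1+2/3x = −1+1/3x ⇒ -1/3x=2 ⇒ x=2/(-1/3)=-6.0000
Confirm numerically:
  x=-5.419: |R|=0.93099 <1
  x=-4.558: |R|=0.80921 <1
  x=-3.934: |R|=0.70205 <1
  x=-6.454: |R|=1.04802 >1
  x=-6.416: |R|=1.04418 >1
Stable set (-6.0000, 0).

(-6.0000, 0).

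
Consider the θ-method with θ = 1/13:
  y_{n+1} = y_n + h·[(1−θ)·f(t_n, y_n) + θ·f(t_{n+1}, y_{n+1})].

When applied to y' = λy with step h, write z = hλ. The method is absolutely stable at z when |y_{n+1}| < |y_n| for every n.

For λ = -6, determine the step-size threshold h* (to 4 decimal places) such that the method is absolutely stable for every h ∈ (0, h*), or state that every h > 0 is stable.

Set f=λy, z=hλ:
  y_{n+1} = y_n + z·[12/13·y_n + 1/13·y_{n+1}] ⇒ (1 − 1/13z)y_{n+1} = (1 + 12/13z)y_n
  ⇒ R(z) = (1 + 12/13z)/(1 − 1/13z).

Find x<0 with |R(x)|<1.
x=-0.76: |R|=0.2820
R=−1: 1+12/13x = −1+1/13x ⇒ -11/13x=2 ⇒ x=2/(-11/13)=-2.3636
Confirm numerically:
  x=-2.183: |R|=0.86913 <1
  x=-2.070: |R|=0.78567 <1
  x=-1.798: |R|=0.57954 <1
  x=-2.717: |R|=1.24731 >1
  x=-2.609: |R|=1.17291 >1
  x=-2.492: |R|=1.09114 >1
Interval (-2.3636, 0).

(-2.3636,0); λ=-6 ⇒ h* = (26/11)/6 = 0.3939.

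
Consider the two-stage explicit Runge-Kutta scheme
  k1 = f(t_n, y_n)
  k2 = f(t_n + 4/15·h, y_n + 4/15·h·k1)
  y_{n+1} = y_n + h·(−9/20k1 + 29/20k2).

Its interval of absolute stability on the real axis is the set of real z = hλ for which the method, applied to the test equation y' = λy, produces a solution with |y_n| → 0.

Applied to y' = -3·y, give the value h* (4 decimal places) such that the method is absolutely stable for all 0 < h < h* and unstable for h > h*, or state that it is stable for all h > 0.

Test eqn y'=λy, z=hλ:
  k1=λy_n ⇒ h·k1=z·y_n;  k2=λ(1+4/15z)y_n ⇒ h·k2=z(1+4/15z)y_n
  y_{n+1}/y_n = 1 − 9/20z + 29/20z(1+4/15z) = 1 + z + 29/75z²
  so R(z) = 1 + z + 29/75z².

Solve |R(x)|<1 on ℝ⁻.
x=-1.63: |R|=0.3973
R=1: x+29/75x²=0 ⇒ x=−75/29=-2.5862; min R=1−1/(4·29/75)=0.3534>−1
Confirm numerically:
  x=-2.308: |R|=0.75172 <1
  x=-2.233: |R|=0.69503 <1
  x=-1.193: |R|=0.35732 <1
  x=-3.152: |R|=1.68957 >1
  x=-2.891: |R|=1.34071 >1
  x=-2.732: |R|=1.15401 >1
Stable set (-2.5862, 0).

(-2.5862,0); λ=-3 ⇒ h* = (75/29)/3 = 0.8621.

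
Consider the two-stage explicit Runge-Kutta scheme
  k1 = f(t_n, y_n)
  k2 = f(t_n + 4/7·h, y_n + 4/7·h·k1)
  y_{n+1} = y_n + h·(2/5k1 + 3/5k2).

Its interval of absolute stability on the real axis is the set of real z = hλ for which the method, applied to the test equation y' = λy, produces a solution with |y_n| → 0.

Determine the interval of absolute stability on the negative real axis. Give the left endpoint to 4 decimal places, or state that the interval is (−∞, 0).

z∈(-2.9167,0).

Test eqn y'=λy, z=hλ:
  k1=λy_n ⇒ h·k1=z·y_n;  k2=λ(1+4/7z)y_n ⇒ h·k2=z(1+4/7z)y_n
  y_{n+1}/y_n = 1 + 2/5z + 3/5z(1+4/7z) = 1 + z + 12/35z²
  R(z) = 1 + z + 12/35z².

Need |R(x)|<1, x<0.
x=-1.62: |R|=0.2798
R=1: x+12/35x²=0 ⇒ x=−35/12=-2.9167; min R=1−1/(4·12/35)=0.2708>−1
Confirm numerically:
  x=-2.360: |R|=0.54958 <1
  x=-1.726: |R|=0.29540 <1
  x=-1.405: |R|=0.27181 <1
  x=-1.251: |R|=0.28557 <1
  x=-3.457: |R|=1.64043 >1
  x=-3.235: |R|=1.35308 >1
  x=-3.103: |R|=1.19824 >1
So |R|<1 on (-2.9167, 0).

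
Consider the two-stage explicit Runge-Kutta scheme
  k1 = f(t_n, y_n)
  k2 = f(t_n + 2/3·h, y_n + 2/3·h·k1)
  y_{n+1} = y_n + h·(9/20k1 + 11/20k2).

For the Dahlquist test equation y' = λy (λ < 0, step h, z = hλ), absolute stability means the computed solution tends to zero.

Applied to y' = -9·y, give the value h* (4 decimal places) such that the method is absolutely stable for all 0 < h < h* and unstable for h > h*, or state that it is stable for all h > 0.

(-2.7273,0); λ=-9 ⇒ h* = (30/11)/9 = 0.3030.

Test eqn y'=λy, z=hλ:
  k1=λy_n ⇒ h·k1=z·y_n;  k2=λ(1+2/3z)y_n ⇒ h·k2=z(1+2/3z)y_n
  y_{n+1}/y_n = 1 + 9/20z + 11/20z(1+2/3z) = 1 + z + 11/30z²
  R(z) = 1 + z + 11/30z².

Find x<0 with |R(x)|<1.
x=-1.77: |R|=0.3787
R=1: x+11/30x²=0 ⇒ x=−30/11=-2.7273; min R=1−1/(4·11/30)=0.3182>−1
Confirm numerically:
  x=-2.637: |R|=0.91272 <1
  x=-2.122: |R|=0.52906 <1
  x=-1.817: |R|=0.39355 <1
  x=-3.186: |R|=1.53589 >1
  x=-3.145: |R|=1.48171 >1
  x=-2.996: |R|=1.29521 >1
So |R|<1 on (-2.7273, 0).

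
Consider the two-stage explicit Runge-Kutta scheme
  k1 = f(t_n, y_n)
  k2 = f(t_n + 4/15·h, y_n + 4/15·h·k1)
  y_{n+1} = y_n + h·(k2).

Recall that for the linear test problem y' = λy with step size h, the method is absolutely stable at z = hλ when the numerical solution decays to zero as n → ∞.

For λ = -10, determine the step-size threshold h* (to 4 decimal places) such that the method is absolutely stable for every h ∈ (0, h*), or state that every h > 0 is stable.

(-3.7500,0); λ=-10 ⇒ h* = (15/4)/10 = 0.3750.

Set f=λy, z=hλ:
  k1=λy_n ⇒ h·k1=z·y_n;  k2=λ(1+4/15z)y_n ⇒ h·k2=z(1+4/15z)y_n
  y_{n+1}/y_n = 1 + z(1+4/15z) = 1 + z + 4/15z²
  Hence R(z) = 1 + z + 4/15z².

Find x<0 with |R(x)|<1.
x=-0.52: |R|=0.5521
R=1: x+4/15x²=0 ⇒ x=−15/4=-3.7500; min R=1−1/(4·4/15)=0.0625>−1
Confirm numerically:
  x=-3.091: |R|=0.45681 <1
  x=-2.817: |R|=0.29913 <1
  x=-2.247: |R|=0.09940 <1
  x=-1.564: |R|=0.08829 <1
  x=-4.300: |R|=1.63067 >1
  x=-4.081: |R|=1.36022 >1
Interval (-3.7500, 0).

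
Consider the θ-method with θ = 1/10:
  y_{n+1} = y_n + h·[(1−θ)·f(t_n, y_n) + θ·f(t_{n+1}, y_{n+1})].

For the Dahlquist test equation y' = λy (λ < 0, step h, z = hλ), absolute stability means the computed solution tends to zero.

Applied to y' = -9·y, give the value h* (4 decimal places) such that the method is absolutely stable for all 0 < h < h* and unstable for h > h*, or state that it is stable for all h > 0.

(-2.5000,0); λ=-9 ⇒ h* = (5/2)/9 = 0.2778.

On y'=λy, z=hλ:
  y_{n+1} = y_n + z·[9/10·y_n + 1/10·y_{n+1}] ⇒ (1 − 1/10z)y_{n+1} = (1 + 9/10z)y_n
  ⇒ R(z) = (1 + 9/10z)/(1 − 1/10z).

Boundary: |R(x)|=1, x<0.
x=-0.42: |R|=0.5969
R=−1: 1+9/10x = −1+1/10x ⇒ -4/5x=2 ⇒ x=2/(-4/5)=-2.5000
Confirm numerically:
  x=-1.928: |R|=0.61636 <1
  x=-1.742: |R|=0.48356 <1
  x=-1.674: |R|=0.43396 <1
  x=-1.267: |R|=0.12452 <1
  x=-3.022: |R|=1.32069 >1
  x=-2.936: |R|=1.26964 >1
  x=-2.831: |R|=1.20638 >1
Interval (-2.5000, 0).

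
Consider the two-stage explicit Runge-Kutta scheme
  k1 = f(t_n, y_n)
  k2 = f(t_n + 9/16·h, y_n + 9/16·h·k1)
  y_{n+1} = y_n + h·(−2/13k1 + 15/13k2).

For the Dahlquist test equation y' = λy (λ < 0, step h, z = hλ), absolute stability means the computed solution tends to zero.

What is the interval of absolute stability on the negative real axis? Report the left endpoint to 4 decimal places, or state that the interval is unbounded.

Set f=λy, z=hλ:
  k1=λy_n ⇒ h·k1=z·y_n;  k2=λ(1+9/16z)y_n ⇒ h·k2=z(1+9/16z)y_n
  y_{n+1}/y_n = 1 − 2/13z + 15/13z(1+9/16z) = 1 + z + 135/208z²
  Hence R(z) = 1 + z + 135/208z².

Need |R(x)|<1, x<0.
x=-1.28: |R|=0.7834
R=1: x+135/208x²=0 ⇒ x=−208/135=-1.5407; min R=1−1/(4·135/208)=0.6148>−1
Confirm numerically:
  x=-1.379: |R|=0.85524 <1
  x=-0.771: |R|=0.61482 <1
  x=-0.746: |R|=0.61520 <1
  x=-1.776: |R|=1.27118 >1
  x=-1.771: |R|=1.26467 >1
So |R|<1 on (-1.5407, 0).

(-1.5407, 0).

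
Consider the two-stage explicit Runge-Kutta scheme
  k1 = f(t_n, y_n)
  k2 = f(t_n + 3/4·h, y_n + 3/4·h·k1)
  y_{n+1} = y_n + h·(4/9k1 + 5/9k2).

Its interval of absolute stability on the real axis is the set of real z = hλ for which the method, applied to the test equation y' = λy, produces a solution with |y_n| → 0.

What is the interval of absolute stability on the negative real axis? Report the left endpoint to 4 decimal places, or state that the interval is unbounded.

z∈(-2.4000,0).

With y'=λy (z=hλ):
  k1=λy_n ⇒ h·k1=z·y_n;  k2=λ(1+3/4z)y_n ⇒ h·k2=z(1+3/4z)y_n
  y_{n+1}/y_n = 1 + 4/9z + 5/9z(1+3/4z) = 1 + z + 5/12z²
  R(z) = 1 + z + 5/12z².

Solve |R(x)|<1 on ℝ⁻.
x=-1.41: |R|=0.4184
R=1: x+5/12x²=0 ⇒ x=−12/5=-2.4000; min R=1−1/(4·5/12)=0.4000>−1
Confirm numerically:
  x=-2.289: |R|=0.89413 <1
  x=-1.647: |R|=0.48325 <1
  x=-1.271: |R|=0.40210 <1
  x=-2.977: |R|=1.71572 >1
  x=-2.540: |R|=1.14817 >1
  x=-2.521: |R|=1.12710 >1
So |R|<1 on (-2.4000, 0).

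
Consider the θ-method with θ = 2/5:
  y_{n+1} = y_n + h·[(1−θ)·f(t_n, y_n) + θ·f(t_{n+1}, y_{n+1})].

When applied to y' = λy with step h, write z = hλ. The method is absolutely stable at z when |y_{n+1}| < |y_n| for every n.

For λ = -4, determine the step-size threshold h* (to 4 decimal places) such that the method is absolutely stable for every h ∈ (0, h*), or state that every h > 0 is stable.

Set f=λy, z=hλ:
  y_{n+1} = y_n + z·[3/5·y_n + 2/5·y_{n+1}] ⇒ (1 − 2/5z)y_{n+1} = (1 + 3/5z)y_n
  ⇒ R(z) = (1 + 3/5z)/(1 − 2/5z).

Need |R(x)|<1, x<0.
x=-1.68: |R|=0.0048
R=−1: 1+3/5x = −1+2/5x ⇒ -1/5x=2 ⇒ x=2/(-1/5)=-10.0000
Confirm numerically:
  x=-5.702: |R|=0.73799 <1
  x=-5.660: |R|=0.73407 <1
  x=-4.990: |R|=0.66555 <1
  x=-4.781: |R|=0.64160 <1
  x=-10.489: |R|=1.01882 >1
  x=-10.108: |R|=1.00428 >1
So |R|<1 on (-10.0000, 0).

(-10.0000,0); λ=-4 ⇒ h* = (10)/4 = 2.5000.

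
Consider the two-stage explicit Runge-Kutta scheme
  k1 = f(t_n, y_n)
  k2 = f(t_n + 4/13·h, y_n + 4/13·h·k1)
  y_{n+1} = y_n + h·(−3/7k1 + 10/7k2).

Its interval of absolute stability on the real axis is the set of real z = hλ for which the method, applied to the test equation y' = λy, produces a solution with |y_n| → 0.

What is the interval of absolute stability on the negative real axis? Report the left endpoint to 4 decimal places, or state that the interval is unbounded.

Set f=λy, z=hλ:
  k1=λy_n ⇒ h·k1=z·y_n;  k2=λ(1+4/13z)y_n ⇒ h·k2=z(1+4/13z)y_n
  y_{n+1}/y_n = 1 − 3/7z + 10/7z(1+4/13z) = 1 + z + 40/91z²
  R(z) = 1 + z + 40/91z².

Need |R(x)|<1, x<0.
x=-1.52: |R|=0.4956
R=1: x+40/91x²=0 ⇒ x=−91/40=-2.2750; min R=1−1/(4·40/91)=0.4313>−1
Confirm numerically:
  x=-2.152: |R|=0.88365 <1
  x=-1.844: |R|=0.65065 <1
  x=-1.273: |R|=0.43932 <1
  x=-1.104: |R|=0.43174 <1
  x=-2.777: |R|=1.61277 >1
  x=-2.499: |R|=1.24606 >1
So |R|<1 on (-2.2750, 0).

(-2.2750, 0).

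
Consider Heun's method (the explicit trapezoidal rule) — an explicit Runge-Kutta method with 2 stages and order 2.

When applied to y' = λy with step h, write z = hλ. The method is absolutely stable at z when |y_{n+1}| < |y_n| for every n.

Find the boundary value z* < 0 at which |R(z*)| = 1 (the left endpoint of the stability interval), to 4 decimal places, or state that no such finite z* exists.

On y'=λy, z=hλ:
  order 2, 2-stage ⇒ R(z)=1+z+z^2/2
  (e.g. R(-0.46)=0.64580, |R|=0.64580)

Boundary: |R(x)|=1, x<0.
x=-0.46: |R|=0.6458
|R(-1.44)|=0.5968 |R(-0.78)|=0.5242 |R(-0.59)|=0.5840
Bisect:
  x_lo=-2.7865 |R|=2.0958  x_hi=-0.1693 |R|=0.8450
  mid=-1.47793 |R|=0.61421 →hi
  mid=-2.13222 |R|=1.14097 →lo
  mid=-1.80508 |R|=0.82407 →hi
  mid=-1.96865 |R|=0.96914 →hi
  mid=-2.05044 |R|=1.05171 →lo
  mid=-2.00954 |R|=1.00959 →lo
  mid=-1.98910 |R|=0.98916 →hi
  mid=-1.99932 |R|=0.99932 →hi
  mid=-2.00443 |R|=1.00444 →lo
  ...
  [-2.00012,-1.99996] ⇒ x*=-2.0000
So |R|<1 on (-2.0000, 0).

z* = -2.0000.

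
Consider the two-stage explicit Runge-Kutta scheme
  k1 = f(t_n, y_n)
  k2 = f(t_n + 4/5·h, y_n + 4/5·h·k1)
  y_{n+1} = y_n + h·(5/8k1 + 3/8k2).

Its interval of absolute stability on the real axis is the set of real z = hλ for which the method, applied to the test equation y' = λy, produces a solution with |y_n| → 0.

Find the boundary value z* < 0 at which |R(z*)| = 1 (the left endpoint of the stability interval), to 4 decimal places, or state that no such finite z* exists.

Set f=λy, z=hλ:
  k1=λy_n ⇒ h·k1=z·y_n;  k2=λ(1+4/5z)y_n ⇒ h·k2=z(1+4/5z)y_n
  y_{n+1}/y_n = 1 + 5/8z + 3/8z(1+4/5z) = 1 + z + 3/10z²
  so R(z) = 1 + z + 3/10z².

Boundary: |R(x)|=1, x<0.
x=-1.71: |R|=0.1672
R=1: x+3/10x²=0 ⇒ x=−10/3=-3.3333; min R=1−1/(4·3/10)=0.1667>−1
Confirm numerically:
  x=-3.271: |R|=0.93883 <1
  x=-2.684: |R|=0.47716 <1
  x=-1.806: |R|=0.17249 <1
  x=-1.510: |R|=0.17403 <1
  x=-3.642: |R|=1.33725 >1
  x=-3.572: |R|=1.25576 >1
Interval (-3.3333, 0).

z* = -3.3333.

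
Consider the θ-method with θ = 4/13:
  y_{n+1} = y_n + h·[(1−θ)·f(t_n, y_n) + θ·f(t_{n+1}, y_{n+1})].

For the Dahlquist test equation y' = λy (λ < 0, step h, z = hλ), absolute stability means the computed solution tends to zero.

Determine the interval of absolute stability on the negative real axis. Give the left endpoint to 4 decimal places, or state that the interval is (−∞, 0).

z∈(-5.2000,0).

On y'=λy, z=hλ:
  y_{n+1} = y_n + z·[9/13·y_n + 4/13·y_{n+1}] ⇒ (1 − 4/13z)y_{n+1} = (1 + 9/13z)y_n
  so R(z) = (1 + 9/13z)/(1 − 4/13z).

Need |R(x)|<1, x<0.
x=-0.62: |R|=0.4793
R=−1: 1+9/13x = −1+4/13x ⇒ -5/13x=2 ⇒ x=2/(-5/13)=-5.2000
Confirm numerically:
  x=-4.383: |R|=0.86621 <1
  x=-3.653: |R|=0.71987 <1
  x=-2.542: |R|=0.42636 <1
  x=-5.684: |R|=1.06772 >1
  x=-5.422: |R|=1.03200 >1
Interval (-5.2000, 0).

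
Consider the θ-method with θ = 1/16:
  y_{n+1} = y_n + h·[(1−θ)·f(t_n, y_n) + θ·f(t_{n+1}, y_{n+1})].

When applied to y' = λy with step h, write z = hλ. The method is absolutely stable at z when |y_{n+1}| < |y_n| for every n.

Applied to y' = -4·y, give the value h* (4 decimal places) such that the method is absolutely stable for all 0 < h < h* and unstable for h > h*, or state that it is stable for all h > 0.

On y'=λy, z=hλ:
  y_{n+1} = y_n + z·[15/16·y_n + 1/16·y_{n+1}] ⇒ (1 − 1/16z)y_{n+1} = (1 + 15/16z)y_n
  R(z) = (1 + 15/16z)/(1 − 1/16z).

Find x<0 with |R(x)|<1.
x=-1.13: |R|=0.0555
R=−1: 1+15/16x = −1+1/16x ⇒ -7/8x=2 ⇒ x=2/(-7/8)=-2.2857
Confirm numerically:
  x=-2.062: |R|=0.82660 <1
  x=-1.199: |R|=0.11541 <1
  x=-0.930: |R|=0.12109 <1
  x=-2.768: |R|=1.35976 >1
  x=-2.517: |R|=1.17487 >1
Stable set (-2.2857, 0).

(-2.2857,0); λ=-4 ⇒ h* = (16/7)/4 = 0.5714.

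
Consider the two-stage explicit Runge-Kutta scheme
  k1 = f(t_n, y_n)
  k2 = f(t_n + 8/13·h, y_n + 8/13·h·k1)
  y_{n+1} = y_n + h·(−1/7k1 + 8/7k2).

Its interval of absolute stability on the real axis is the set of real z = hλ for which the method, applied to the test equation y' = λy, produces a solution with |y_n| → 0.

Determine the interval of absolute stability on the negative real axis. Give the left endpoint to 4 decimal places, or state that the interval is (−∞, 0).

With y'=λy (z=hλ):
  k1=λy_n ⇒ h·k1=z·y_n;  k2=λ(1+8/13z)y_n ⇒ h·k2=z(1+8/13z)y_n
  y_{n+1}/y_n = 1 − 1/7z + 8/7z(1+8/13z) = 1 + z + 64/91z²
  R(z) = 1 + z + 64/91z².

Need |R(x)|<1, x<0.
x=-1.73: |R|=1.3749
R=1: x+64/91x²=0 ⇒ x=−91/64=-1.4219; min R=1−1/(4·64/91)=0.6445>−1
Confirm numerically:
  x=-1.212: |R|=0.82110 <1
  x=-0.836: |R|=0.65553 <1
  x=-0.817: |R|=0.65244 <1
  x=-0.736: |R|=0.64497 <1
  x=-1.858: |R|=1.56990 >1
  x=-1.676: |R|=1.29954 >1
  x=-1.546: |R|=1.13496 >1
Interval (-1.4219, 0).

z∈(-1.4219,0).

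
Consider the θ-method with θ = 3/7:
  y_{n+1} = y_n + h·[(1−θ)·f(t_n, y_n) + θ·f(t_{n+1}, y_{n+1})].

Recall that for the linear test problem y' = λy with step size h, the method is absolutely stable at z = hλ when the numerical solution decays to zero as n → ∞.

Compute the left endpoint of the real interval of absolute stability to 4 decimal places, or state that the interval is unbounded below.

On y'=λy, z=hλ:
  y_{n+1} = y_n + z·[4/7·y_n + 3/7·y_{n+1}] ⇒ (1 − 3/7z)y_{n+1} = (1 + 4/7z)y_n
  so R(z) = (1 + 4/7z)/(1 − 3/7z).

Boundary: |R(x)|=1, x<0.
x=-0.69: |R|=0.4675
R=−1: 1+4/7x = −1+3/7x ⇒ -1/7x=2 ⇒ x=2/(-1/7)=-14.0000
Confirm numerically:
  x=-13.706: |R|=0.99389 <1
  x=-12.225: |R|=0.95936 <1
  x=-9.132: |R|=0.85847 <1
  x=-14.357: |R|=1.00713 >1
  x=-14.187: |R|=1.00377 >1
Interval (-14.0000, 0).

z* = -14.0000.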